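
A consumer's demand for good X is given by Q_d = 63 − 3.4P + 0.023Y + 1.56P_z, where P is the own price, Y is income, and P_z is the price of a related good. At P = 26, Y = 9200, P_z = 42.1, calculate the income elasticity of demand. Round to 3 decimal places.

Q_d = 63 − 3.4(26) + 0.023(9200) + 1.56(42.1) = 63 − 88.4 + 211.6 + 65.676 = 251.876.
∂Q_d/∂Y = +0.023, so E_I = 0.023·(9200/251.876) ≈ 0.840.
E_I ∈ (0,1): normal good (necessity).

0.840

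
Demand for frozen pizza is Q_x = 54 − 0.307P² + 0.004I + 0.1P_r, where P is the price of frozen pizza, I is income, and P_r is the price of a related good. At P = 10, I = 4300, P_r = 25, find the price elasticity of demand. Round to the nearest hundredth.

-1.43

Evaluating quantity at (P, I, P_r) gives Q_x = 54 − 0.307(10)² + 0.004(4300) + 0.1(25) = 54 − 30.7 + 17.2 + 2.5 = 43.
∂Q_x/∂P = −2·0.307·P = -6.14, so E_p = -6.14·(10/43) ≈ -1.43.
|E_p| > 1: demand is elastic.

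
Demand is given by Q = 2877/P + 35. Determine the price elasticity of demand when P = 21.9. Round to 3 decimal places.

At P = 21.9, Q = 166.3699.
dQ/dP = −2877/P² = −5.9986.
Point elasticity E = (dQ/dP)·(P/Q) = -5.9986 × 21.9/166.3699 ≈ -0.790.
|E| < 1, so demand is inelastic at this price.

-0.790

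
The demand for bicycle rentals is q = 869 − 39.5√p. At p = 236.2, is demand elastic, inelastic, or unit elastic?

elastic

At p = 236.2, q = 261.9324.
dq/dp = −39.5/(2√p) = −39.5/(2·15.3688).
Point elasticity E = (dq/dp)·(p/q) = -1.2851 × 236.2/261.9324 ≈ -1.159.
|E| ≈ 1.159 > 1, so demand is elastic.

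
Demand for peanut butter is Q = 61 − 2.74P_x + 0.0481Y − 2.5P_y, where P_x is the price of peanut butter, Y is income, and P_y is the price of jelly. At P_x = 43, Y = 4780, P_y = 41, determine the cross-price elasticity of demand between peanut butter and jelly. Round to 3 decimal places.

-1.452

Q = 61 − 2.74(43) + 0.0481(4780) − 2.5(41) = 61 − 117.82 + 229.918 − 102.5 = 70.598.
∂Q/∂P_y = −2.5, so E_xy = -2.5·(41/70.598) ≈ -1.452.
E_xy < 0: the goods are complements.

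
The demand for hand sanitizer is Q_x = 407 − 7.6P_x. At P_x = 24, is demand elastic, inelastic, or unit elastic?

inelastic

At P_x = 24, Q_x = 224.6.
dQ_x/dP_x = −7.6.
Point elasticity E = (dQ_x/dP_x)·(P_x/Q_x) = -7.6 × 24/224.6 ≈ -0.812.
|E| ≈ 0.812 < 1, so demand is inelastic.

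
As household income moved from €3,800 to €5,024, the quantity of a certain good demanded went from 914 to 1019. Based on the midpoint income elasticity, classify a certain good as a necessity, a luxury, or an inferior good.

%ΔQ = (1019 − 914)/[(914+1019)/2] = 105/966.5 ≈ 0.1086.
%ΔI = (5,024 − 3,800)/[(3,800+5,024)/2] = 1224/4412 ≈ 0.2774.
E_I = %ΔQ/%ΔI ≈ 0.392.
E_I ∈ (0,1): normal good (necessity).

necessity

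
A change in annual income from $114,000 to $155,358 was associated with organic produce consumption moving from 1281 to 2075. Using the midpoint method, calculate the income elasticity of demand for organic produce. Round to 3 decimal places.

1.541

%ΔQ = (2075 − 1281)/[(1281+2075)/2] = 794/1678 ≈ 0.4732.
%ΔM = (155,358 − 114,000)/[(114,000+155,358)/2] = 41358/134679 ≈ 0.3071.
E_I = %ΔQ/%ΔM ≈ 1.541.
E_I > 1: normal good (luxury).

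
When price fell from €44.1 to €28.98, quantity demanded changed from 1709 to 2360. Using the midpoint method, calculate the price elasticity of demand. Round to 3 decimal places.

-0.773

%Δq = (2360 − 1709)/[(1709 + 2360)/2] = 651/2034.5 ≈ 0.3200.
%ΔP = (28.98 − 44.1)/[(44.1 + 28.98)/2] = -15.12/36.54 ≈ -0.4138.
Arc elasticity E = %Δq/%ΔP ≈ 0.3200/-0.4138 ≈ -0.773.
|E| < 1: demand is inelastic over this range.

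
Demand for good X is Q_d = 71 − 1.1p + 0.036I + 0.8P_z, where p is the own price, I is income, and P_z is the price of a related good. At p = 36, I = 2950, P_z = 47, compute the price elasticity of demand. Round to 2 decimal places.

-0.23

Evaluating quantity at (p, I, P_z) gives Q_d = 71 − 1.1(36) + 0.036(2950) + 0.8(47) = 71 − 39.6 + 106.2 + 37.6 = 175.2.
∂Q_d/∂p = −1.1, so E_p = (−1.1)·(36/175.2) ≈ -0.23.
|E_p| < 1: demand is inelastic.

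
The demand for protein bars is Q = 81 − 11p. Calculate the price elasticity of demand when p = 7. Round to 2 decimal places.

-19.25

At p = 7, Q = 4.
dQ/dp = −11.
Point elasticity E = (dQ/dp)·(p/Q) = -11 × 7/4 ≈ -19.25.
|E| > 1, so demand is elastic at this price.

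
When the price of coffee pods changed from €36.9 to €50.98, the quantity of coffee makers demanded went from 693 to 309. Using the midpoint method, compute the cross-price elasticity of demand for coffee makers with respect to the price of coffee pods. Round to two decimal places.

%ΔQ_x = (309 − 693)/[(693+309)/2] = -384/501 ≈ -0.7665.
%ΔP_y = (50.98 − 36.9)/[(36.9+50.98)/2] ≈ 0.3204.
E_xy = -0.7665/0.3204 ≈ -2.39.
E_xy < 0, so coffee makers and coffee pods are complements.

-2.39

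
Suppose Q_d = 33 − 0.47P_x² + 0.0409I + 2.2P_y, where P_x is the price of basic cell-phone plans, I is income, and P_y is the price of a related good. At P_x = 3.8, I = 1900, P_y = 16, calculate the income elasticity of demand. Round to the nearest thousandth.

First evaluate Q_d: 33 − 0.47(3.8)² + 0.0409(1900) + 2.2(16) = 33 − 6.7868 + 77.71 + 35.2 = 139.1232.
∂Q_d/∂I = +0.0409, so E_I = 0.0409·(1900/139.1232) ≈ 0.559.
E_I ∈ (0,1): normal good (necessity).

0.559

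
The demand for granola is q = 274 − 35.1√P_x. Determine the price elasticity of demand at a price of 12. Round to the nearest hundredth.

-0.40

At P_x = 12, q = 152.41.
dq/dP_x = −35.1/(2√P_x) = −35.1/(2·3.4641).
Point elasticity E = (dq/dP_x)·(P_x/q) = -5.0662 × 12/152.41 ≈ -0.40.
|E| < 1, so demand is inelastic at this price.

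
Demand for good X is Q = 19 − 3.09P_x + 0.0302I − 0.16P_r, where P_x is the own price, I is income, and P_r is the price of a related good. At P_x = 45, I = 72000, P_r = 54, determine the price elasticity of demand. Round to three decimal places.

-0.068

Substituting, Q = 19 − 3.09(45) + 0.0302(72000) − 0.16(54) = 19 − 139.05 + 2174.4 − 8.64 = 2045.71.
∂Q/∂P_x = −3.09, so E_p = (−3.09)·(45/2045.71) ≈ -0.068.
|E_p| < 1: demand is inelastic.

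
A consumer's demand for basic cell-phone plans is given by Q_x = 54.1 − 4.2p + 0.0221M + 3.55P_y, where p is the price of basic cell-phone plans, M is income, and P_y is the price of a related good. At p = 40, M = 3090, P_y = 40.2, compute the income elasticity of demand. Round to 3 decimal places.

Q_x = 54.1 − 4.2(40) + 0.0221(3090) + 3.55(40.2) = 54.1 − 168 + 68.289 + 142.71 = 97.099.
∂Q_x/∂M = +0.0221, so E_I = 0.0221·(3090/97.099) ≈ 0.703.
E_I ∈ (0,1): normal good (necessity).

0.703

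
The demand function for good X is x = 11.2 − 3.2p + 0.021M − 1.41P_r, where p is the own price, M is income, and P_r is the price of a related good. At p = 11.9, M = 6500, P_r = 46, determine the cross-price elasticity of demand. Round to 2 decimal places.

x = 11.2 − 3.2(11.9) + 0.021(6500) − 1.41(46) = 11.2 − 38.08 + 136.5 − 64.86 = 44.76.
∂x/∂P_r = −1.41, so E_xy = -1.41·(46/44.76) ≈ -1.45.
E_xy < 0: the goods are complements.

-1.45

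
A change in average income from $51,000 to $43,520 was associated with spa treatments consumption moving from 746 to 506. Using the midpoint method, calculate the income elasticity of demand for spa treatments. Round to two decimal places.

%ΔQ = (506 − 746)/[(746+506)/2] = -240/626 ≈ -0.3834.
%ΔI = (43,520 − 51,000)/[(51,000+43,520)/2] = -7480/47260 ≈ -0.1583.
E_I = %ΔQ/%ΔI ≈ 2.42.
E_I > 1: normal good (luxury).

2.42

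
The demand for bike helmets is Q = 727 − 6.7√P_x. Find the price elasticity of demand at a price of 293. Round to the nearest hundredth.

-0.09

At P_x = 293, Q = 612.3145.
dQ/dP_x = −6.7/(2√P_x) = −6.7/(2·17.1172).
Point elasticity E = (dQ/dP_x)·(P_x/Q) = -0.1957 × 293/612.3145 ≈ -0.09.
|E| < 1, so demand is inelastic at this price.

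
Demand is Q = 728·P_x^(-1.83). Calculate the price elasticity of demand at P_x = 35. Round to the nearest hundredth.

For a Cobb–Douglas (constant-elasticity) form Q = A·P_x^α·…, the elasticity with respect to P_x equals the exponent α at every point.
Here the exponent on P_x is -1.83, so the price elasticity of demand is -1.83.

-1.83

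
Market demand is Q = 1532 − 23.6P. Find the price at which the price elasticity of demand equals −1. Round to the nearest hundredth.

32.46

For linear demand Q = a − bP, E = −bP/(a − bP). |E| = 1 ⇒ bP = a − bP ⇒ P = a/(2b).
P = 1532/(2·23.6) ≈ 32.46.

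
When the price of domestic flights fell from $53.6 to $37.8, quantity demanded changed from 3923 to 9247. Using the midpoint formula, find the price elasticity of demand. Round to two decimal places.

%Δq = (9247 − 3923)/[(3923 + 9247)/2] = 5324/6585 ≈ 0.8085.
%ΔP = (37.8 − 53.6)/[(53.6 + 37.8)/2] = -15.8/45.7 ≈ -0.3457.
Arc elasticity E = %Δq/%ΔP ≈ 0.8085/-0.3457 ≈ -2.34.
|E| > 1: demand is elastic over this range.

-2.34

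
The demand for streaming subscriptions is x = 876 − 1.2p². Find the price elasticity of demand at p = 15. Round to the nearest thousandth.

-0.891

At p = 15, x = 606.
dx/dp = −2·1.2·p = −36.
Point elasticity E = (dx/dp)·(p/x) = -36 × 15/606 ≈ -0.891.
|E| < 1, so demand is inelastic at this price.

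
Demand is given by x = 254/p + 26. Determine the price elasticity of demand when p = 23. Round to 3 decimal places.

-0.298

At p = 23, x = 37.0435.
dx/dp = −254/p² = −0.4802.
Point elasticity E = (dx/dp)·(p/x) = -0.4802 × 23/37.0435 ≈ -0.298.
|E| < 1, so demand is inelastic at this price.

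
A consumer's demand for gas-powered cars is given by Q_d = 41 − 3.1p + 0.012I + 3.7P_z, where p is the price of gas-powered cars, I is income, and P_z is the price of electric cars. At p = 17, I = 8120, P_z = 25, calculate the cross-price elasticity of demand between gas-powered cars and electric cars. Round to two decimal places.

0.52

Evaluating quantity at (p, I, P_z) gives Q_d = 41 − 3.1(17) + 0.012(8120) + 3.7(25) = 41 − 52.7 + 97.44 + 92.5 = 178.24.
∂Q_d/∂P_z = +3.7, so E_xy = 3.7·(25/178.24) ≈ 0.52.
E_xy > 0: the goods are substitutes.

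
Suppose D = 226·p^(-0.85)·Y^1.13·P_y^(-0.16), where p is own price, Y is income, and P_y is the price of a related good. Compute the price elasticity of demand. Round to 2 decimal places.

-0.85

For a Cobb–Douglas (constant-elasticity) form D = A·p^α·…, the elasticity with respect to p equals the exponent α at every point.
Here the exponent on p is -0.85, so the price elasticity of demand is -0.85.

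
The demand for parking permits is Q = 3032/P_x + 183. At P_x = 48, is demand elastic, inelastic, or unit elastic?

inelastic

At P_x = 48, Q = 246.1667.
dQ/dP_x = −3032/P_x² = −1.316.
Point elasticity E = (dQ/dP_x)·(P_x/Q) = -1.316 × 48/246.1667 ≈ -0.257.
|E| ≈ 0.257 < 1, so demand is inelastic.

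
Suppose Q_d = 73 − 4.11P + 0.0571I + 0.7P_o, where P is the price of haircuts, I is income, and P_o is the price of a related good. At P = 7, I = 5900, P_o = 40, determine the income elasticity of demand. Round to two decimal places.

First evaluate Q_d: 73 − 4.11(7) + 0.0571(5900) + 0.7(40) = 73 − 28.77 + 336.89 + 28 = 409.12.
∂Q_d/∂I = +0.0571, so E_I = 0.0571·(5900/409.12) ≈ 0.82.
E_I ∈ (0,1): normal good (necessity).

0.82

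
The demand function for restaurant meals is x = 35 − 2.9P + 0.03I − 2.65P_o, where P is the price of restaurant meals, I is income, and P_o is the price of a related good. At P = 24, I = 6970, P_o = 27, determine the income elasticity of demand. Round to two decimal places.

2.03

Evaluating quantity at (P, I, P_o) gives x = 35 − 2.9(24) + 0.03(6970) − 2.65(27) = 35 − 69.6 + 209.1 − 71.55 = 102.95.
∂x/∂I = +0.03, so E_I = 0.03·(6970/102.95) ≈ 2.03.
E_I > 1: normal good (luxury).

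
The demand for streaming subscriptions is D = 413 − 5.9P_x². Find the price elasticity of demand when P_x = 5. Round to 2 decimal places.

At P_x = 5, D = 265.5.
dD/dP_x = −2·5.9·P_x = −59.
Point elasticity E = (dD/dP_x)·(P_x/D) = -59 × 5/265.5 ≈ -1.11.
|E| > 1, so demand is elastic at this price.

-1.11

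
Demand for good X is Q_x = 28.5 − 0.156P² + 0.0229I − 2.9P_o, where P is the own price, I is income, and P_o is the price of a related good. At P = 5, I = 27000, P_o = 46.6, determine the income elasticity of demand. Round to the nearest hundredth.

First evaluate Q_x: 28.5 − 0.156(5)² + 0.0229(27000) − 2.9(46.6) = 28.5 − 3.9 + 618.3 − 135.14 = 507.76.
∂Q_x/∂I = +0.0229, so E_I = 0.0229·(27000/507.76) ≈ 1.22.
E_I > 1: normal good (luxury).

1.22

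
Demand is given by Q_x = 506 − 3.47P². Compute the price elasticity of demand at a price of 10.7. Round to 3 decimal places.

At P = 10.7, Q_x = 108.7197.
dQ_x/dP = −2·3.47·P = −74.258.
Point elasticity E = (dQ_x/dP)·(P/Q_x) = -74.258 × 10.7/108.7197 ≈ -7.308.
|E| > 1, so demand is elastic at this price.

-7.308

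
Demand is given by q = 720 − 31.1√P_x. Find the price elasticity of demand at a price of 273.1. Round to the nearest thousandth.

At P_x = 273.1, q = 206.0496.
dq/dP_x = −31.1/(2√P_x) = −31.1/(2·16.5257).
Point elasticity E = (dq/dP_x)·(P_x/q) = -0.941 × 273.1/206.0496 ≈ -1.247.
|E| > 1, so demand is elastic at this price.

-1.247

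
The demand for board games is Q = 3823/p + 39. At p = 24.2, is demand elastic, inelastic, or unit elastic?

inelastic

At p = 24.2, Q = 196.9752.
dQ/dp = −3823/p² = −6.5279.
Point elasticity E = (dQ/dp)·(p/Q) = -6.5279 × 24.2/196.9752 ≈ -0.802.
|E| ≈ 0.802 < 1, so demand is inelastic.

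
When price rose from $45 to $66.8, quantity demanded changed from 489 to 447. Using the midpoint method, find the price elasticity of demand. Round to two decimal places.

-0.23

%Δq = (447 − 489)/[(489 + 447)/2] = -42/468 ≈ -0.0897.
%Δp = (66.8 − 45)/[(45 + 66.8)/2] = 21.8/55.9 ≈ 0.3900.
Arc elasticity E = %Δq/%Δp ≈ -0.0897/0.3900 ≈ -0.23.
|E| < 1: demand is inelastic over this range.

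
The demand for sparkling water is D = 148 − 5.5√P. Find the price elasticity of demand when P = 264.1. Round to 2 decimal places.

-0.76

At P = 264.1, D = 58.6187.
dD/dP = −5.5/(2√P) = −5.5/(2·16.2512).
Point elasticity E = (dD/dP)·(P/D) = -0.1692 × 264.1/58.6187 ≈ -0.76.
|E| < 1, so demand is inelastic at this price.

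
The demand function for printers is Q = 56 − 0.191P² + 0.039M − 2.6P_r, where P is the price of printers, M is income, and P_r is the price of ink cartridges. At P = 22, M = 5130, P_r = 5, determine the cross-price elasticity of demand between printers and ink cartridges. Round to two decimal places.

Q = 56 − 0.191(22)² + 0.039(5130) − 2.6(5) = 56 − 92.444 + 200.07 − 13 = 150.626.
∂Q/∂P_r = −2.6, so E_xy = -2.6·(5/150.626) ≈ -0.09.
E_xy < 0: the goods are complements.

-0.09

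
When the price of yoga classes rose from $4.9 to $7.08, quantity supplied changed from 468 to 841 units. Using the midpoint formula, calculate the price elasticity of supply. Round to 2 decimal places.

1.57

%Δq = (841 − 468)/[(468 + 841)/2] = 373/654.5 ≈ 0.5699.
%ΔP = (7.08 − 4.9)/[(4.9 + 7.08)/2] = 2.18/5.99 ≈ 0.3639.
Arc elasticity E = %Δq/%ΔP ≈ 0.5699/0.3639 ≈ 1.57.
|E| > 1: supply is elastic over this range.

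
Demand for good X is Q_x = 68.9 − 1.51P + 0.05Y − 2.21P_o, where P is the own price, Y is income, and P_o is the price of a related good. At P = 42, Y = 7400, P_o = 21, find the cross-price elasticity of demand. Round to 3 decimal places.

Substituting, Q_x = 68.9 − 1.51(42) + 0.05(7400) − 2.21(21) = 68.9 − 63.42 + 370 − 46.41 = 329.07.
∂Q_x/∂P_o = −2.21, so E_xy = -2.21·(21/329.07) ≈ -0.141.
E_xy < 0: the goods are complements.

-0.141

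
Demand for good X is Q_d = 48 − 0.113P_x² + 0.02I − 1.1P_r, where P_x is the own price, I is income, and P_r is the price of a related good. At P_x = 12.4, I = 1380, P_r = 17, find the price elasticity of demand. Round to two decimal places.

Substituting, Q_d = 48 − 0.113(12.4)² + 0.02(1380) − 1.1(17) = 48 − 17.3749 + 27.6 − 18.7 = 39.5251.
∂Q_d/∂P_x = −2·0.113·P_x = -2.8024, so E_p = -2.8024·(12.4/39.5251) ≈ -0.88.
|E_p| < 1: demand is inelastic.

-0.88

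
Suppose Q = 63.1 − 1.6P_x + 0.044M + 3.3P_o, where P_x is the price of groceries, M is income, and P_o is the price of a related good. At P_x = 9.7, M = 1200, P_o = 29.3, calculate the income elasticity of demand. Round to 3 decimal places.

0.268

Q = 63.1 − 1.6(9.7) + 0.044(1200) + 3.3(29.3) = 63.1 − 15.52 + 52.8 + 96.69 = 197.07.
∂Q/∂M = +0.044, so E_I = 0.044·(1200/197.07) ≈ 0.268.
E_I ∈ (0,1): normal good (necessity).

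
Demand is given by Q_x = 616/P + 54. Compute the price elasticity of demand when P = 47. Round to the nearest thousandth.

-0.195

At P = 47, Q_x = 67.1064.
dQ_x/dP = −616/P² = −0.2789.
Point elasticity E = (dQ_x/dP)·(P/Q_x) = -0.2789 × 47/67.1064 ≈ -0.195.
|E| < 1, so demand is inelastic at this price.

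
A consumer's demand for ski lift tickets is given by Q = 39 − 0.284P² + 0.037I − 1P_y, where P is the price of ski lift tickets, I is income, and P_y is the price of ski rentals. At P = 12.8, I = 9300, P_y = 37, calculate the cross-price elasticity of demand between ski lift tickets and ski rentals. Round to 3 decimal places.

First evaluate Q: 39 − 0.284(12.8)² + 0.037(9300) − 1(37) = 39 − 46.5306 + 344.1 − 37 = 299.5694.
∂Q/∂P_y = −1, so E_xy = -1·(37/299.5694) ≈ -0.124.
E_xy < 0: the goods are complements.

-0.124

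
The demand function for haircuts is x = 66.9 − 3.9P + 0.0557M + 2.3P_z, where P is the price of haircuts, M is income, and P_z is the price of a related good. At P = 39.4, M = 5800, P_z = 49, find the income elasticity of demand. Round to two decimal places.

x = 66.9 − 3.9(39.4) + 0.0557(5800) + 2.3(49) = 66.9 − 153.66 + 323.06 + 112.7 = 349.
∂x/∂M = +0.0557, so E_I = 0.0557·(5800/349) ≈ 0.93.
E_I ∈ (0,1): normal good (necessity).

0.93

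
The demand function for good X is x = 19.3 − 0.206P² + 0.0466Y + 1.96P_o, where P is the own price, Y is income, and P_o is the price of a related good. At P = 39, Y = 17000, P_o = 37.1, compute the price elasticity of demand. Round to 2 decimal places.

-1.10

First evaluate x: 19.3 − 0.206(39)² + 0.0466(17000) + 1.96(37.1) = 19.3 − 313.326 + 792.2 + 72.716 = 570.89.
∂x/∂P = −2·0.206·P = -16.068, so E_p = -16.068·(39/570.89) ≈ -1.10.
|E_p| > 1: demand is elastic.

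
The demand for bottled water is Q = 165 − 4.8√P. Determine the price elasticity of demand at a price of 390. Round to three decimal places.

-0.675

At P = 390, Q = 70.2076.
dQ/dP = −4.8/(2√P) = −4.8/(2·19.7484).
Point elasticity E = (dQ/dP)·(P/Q) = -0.1215 × 390/70.2076 ≈ -0.675.
|E| < 1, so demand is inelastic at this price.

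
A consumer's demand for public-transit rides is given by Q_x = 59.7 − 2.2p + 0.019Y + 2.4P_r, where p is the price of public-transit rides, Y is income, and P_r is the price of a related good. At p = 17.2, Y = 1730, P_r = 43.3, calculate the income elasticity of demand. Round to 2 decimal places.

First evaluate Q_x: 59.7 − 2.2(17.2) + 0.019(1730) + 2.4(43.3) = 59.7 − 37.84 + 32.87 + 103.92 = 158.65.
∂Q_x/∂Y = +0.019, so E_I = 0.019·(1730/158.65) ≈ 0.21.
E_I ∈ (0,1): normal good (necessity).

0.21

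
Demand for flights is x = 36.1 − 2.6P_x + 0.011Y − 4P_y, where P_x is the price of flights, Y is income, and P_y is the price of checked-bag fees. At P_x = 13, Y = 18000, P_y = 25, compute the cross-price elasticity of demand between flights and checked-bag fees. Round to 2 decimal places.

At the given point, x = 36.1 − 2.6(13) + 0.011(18000) − 4(25) = 36.1 − 33.8 + 198 − 100 = 100.3.
∂x/∂P_y = −4, so E_xy = -4·(25/100.3) ≈ -1.00.
E_xy < 0: the goods are complements.

-1.00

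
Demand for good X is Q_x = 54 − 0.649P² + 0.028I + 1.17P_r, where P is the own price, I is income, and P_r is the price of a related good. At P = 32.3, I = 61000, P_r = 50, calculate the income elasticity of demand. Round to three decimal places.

1.494

At the given point, Q_x = 54 − 0.649(32.3)² + 0.028(61000) + 1.17(50) = 54 − 677.0952 + 1708 + 58.5 = 1143.4048.
∂Q_x/∂I = +0.028, so E_I = 0.028·(61000/1143.4048) ≈ 1.494.
E_I > 1: normal good (luxury).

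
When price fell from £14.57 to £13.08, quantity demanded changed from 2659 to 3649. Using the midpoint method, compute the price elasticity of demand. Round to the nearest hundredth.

%Δq = (3649 − 2659)/[(2659 + 3649)/2] = 990/3154 ≈ 0.3139.
%Δp = (13.08 − 14.57)/[(14.57 + 13.08)/2] = -1.49/13.825 ≈ -0.1078.
Arc elasticity E = %Δq/%Δp ≈ 0.3139/-0.1078 ≈ -2.91.
|E| > 1: demand is elastic over this range.

-2.91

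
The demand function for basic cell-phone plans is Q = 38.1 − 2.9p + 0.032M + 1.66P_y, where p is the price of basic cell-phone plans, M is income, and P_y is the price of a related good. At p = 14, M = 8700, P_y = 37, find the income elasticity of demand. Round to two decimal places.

Evaluating quantity at (p, M, P_y) gives Q = 38.1 − 2.9(14) + 0.032(8700) + 1.66(37) = 38.1 − 40.6 + 278.4 + 61.42 = 337.32.
∂Q/∂M = +0.032, so E_I = 0.032·(8700/337.32) ≈ 0.83.
E_I ∈ (0,1): normal good (necessity).

0.83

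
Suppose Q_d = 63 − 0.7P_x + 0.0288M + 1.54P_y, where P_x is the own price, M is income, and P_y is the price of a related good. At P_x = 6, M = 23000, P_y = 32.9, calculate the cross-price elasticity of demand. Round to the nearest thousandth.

First evaluate Q_d: 63 − 0.7(6) + 0.0288(23000) + 1.54(32.9) = 63 − 4.2 + 662.4 + 50.666 = 771.866.
∂Q_d/∂P_y = +1.54, so E_xy = 1.54·(32.9/771.866) ≈ 0.066.
E_xy > 0: the goods are substitutes.

0.066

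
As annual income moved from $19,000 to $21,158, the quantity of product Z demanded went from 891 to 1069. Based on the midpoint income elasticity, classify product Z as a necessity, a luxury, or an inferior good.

%ΔQ = (1069 − 891)/[(891+1069)/2] = 178/980 ≈ 0.1816.
%ΔY = (21,158 − 19,000)/[(19,000+21,158)/2] = 2158/20079 ≈ 0.1075.
E_I = %ΔQ/%ΔY ≈ 1.690.
E_I > 1: normal good (luxury).

luxury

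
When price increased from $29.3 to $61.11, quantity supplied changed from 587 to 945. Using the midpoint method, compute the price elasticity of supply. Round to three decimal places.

%ΔQ = (945 − 587)/[(587 + 945)/2] = 358/766 ≈ 0.4674.
%Δp = (61.11 − 29.3)/[(29.3 + 61.11)/2] = 31.81/45.205 ≈ 0.7037.
Arc elasticity E = %ΔQ/%Δp ≈ 0.4674/0.7037 ≈ 0.664.
|E| < 1: supply is inelastic over this range.

0.664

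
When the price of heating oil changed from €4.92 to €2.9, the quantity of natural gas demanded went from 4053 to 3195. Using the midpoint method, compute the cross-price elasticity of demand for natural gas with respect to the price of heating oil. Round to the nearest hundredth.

%ΔQ_x = (3195 − 4053)/[(4053+3195)/2] = -858/3624 ≈ -0.2368.
%ΔP_y = (2.9 − 4.92)/[(4.92+2.9)/2] ≈ -0.5166.
E_xy = -0.2368/-0.5166 ≈ 0.46.
E_xy > 0, so natural gas and heating oil are substitutes.

0.46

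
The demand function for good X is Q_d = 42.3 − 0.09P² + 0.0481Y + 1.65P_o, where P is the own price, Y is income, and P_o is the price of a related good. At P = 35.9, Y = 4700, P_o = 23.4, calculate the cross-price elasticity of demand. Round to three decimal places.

At the given point, Q_d = 42.3 − 0.09(35.9)² + 0.0481(4700) + 1.65(23.4) = 42.3 − 115.9929 + 226.07 + 38.61 = 190.9871.
∂Q_d/∂P_o = +1.65, so E_xy = 1.65·(23.4/190.9871) ≈ 0.202.
E_xy > 0: the goods are substitutes.

0.202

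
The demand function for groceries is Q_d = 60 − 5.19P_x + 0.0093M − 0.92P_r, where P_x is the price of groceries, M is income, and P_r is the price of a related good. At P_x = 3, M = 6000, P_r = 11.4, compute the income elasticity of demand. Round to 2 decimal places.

0.62

Q_d = 60 − 5.19(3) + 0.0093(6000) − 0.92(11.4) = 60 − 15.57 + 55.8 − 10.488 = 89.742.
∂Q_d/∂M = +0.0093, so E_I = 0.0093·(6000/89.742) ≈ 0.62.
E_I ∈ (0,1): normal good (necessity).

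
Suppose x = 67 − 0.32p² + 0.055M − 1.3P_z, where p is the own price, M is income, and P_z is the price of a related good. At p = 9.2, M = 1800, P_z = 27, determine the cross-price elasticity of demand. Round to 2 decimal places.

x = 67 − 0.32(9.2)² + 0.055(1800) − 1.3(27) = 67 − 27.0848 + 99 − 35.1 = 103.8152.
∂x/∂P_z = −1.3, so E_xy = -1.3·(27/103.8152) ≈ -0.34.
E_xy < 0: the goods are complements.

-0.34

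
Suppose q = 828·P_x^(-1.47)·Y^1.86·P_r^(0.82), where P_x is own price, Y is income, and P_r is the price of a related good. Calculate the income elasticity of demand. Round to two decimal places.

For a Cobb–Douglas (constant-elasticity) form q = A·Y^α·…, the elasticity with respect to Y equals the exponent α at every point.
Here the exponent on Y is 1.86, so the income elasticity of demand is 1.86.

1.86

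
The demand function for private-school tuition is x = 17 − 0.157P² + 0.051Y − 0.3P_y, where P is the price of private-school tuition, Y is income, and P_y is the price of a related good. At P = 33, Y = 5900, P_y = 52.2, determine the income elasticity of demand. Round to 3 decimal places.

2.292

At the given point, x = 17 − 0.157(33)² + 0.051(5900) − 0.3(52.2) = 17 − 170.973 + 300.9 − 15.66 = 131.267.
∂x/∂Y = +0.051, so E_I = 0.051·(5900/131.267) ≈ 2.292.
E_I > 1: normal good (luxury).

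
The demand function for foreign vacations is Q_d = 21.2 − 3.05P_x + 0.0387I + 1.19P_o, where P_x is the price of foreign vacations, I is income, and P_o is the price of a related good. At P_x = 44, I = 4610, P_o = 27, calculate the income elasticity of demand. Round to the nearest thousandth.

1.829

First evaluate Q_d: 21.2 − 3.05(44) + 0.0387(4610) + 1.19(27) = 21.2 − 134.2 + 178.407 + 32.13 = 97.537.
∂Q_d/∂I = +0.0387, so E_I = 0.0387·(4610/97.537) ≈ 1.829.
E_I > 1: normal good (luxury).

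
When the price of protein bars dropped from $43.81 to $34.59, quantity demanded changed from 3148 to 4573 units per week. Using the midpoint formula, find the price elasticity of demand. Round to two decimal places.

-1.57

%Δq = (4573 − 3148)/[(3148 + 4573)/2] = 1425/3860.5 ≈ 0.3691.
%Δp = (34.59 − 43.81)/[(43.81 + 34.59)/2] = -9.22/39.2 ≈ -0.2352.
Arc elasticity E = %Δq/%Δp ≈ 0.3691/-0.2352 ≈ -1.57.
|E| > 1: demand is elastic over this range.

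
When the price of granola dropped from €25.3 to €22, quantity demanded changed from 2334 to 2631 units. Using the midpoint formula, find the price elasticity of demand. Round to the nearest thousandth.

%ΔQ = (2631 − 2334)/[(2334 + 2631)/2] = 297/2482.5 ≈ 0.1196.
%Δp = (22 − 25.3)/[(25.3 + 22)/2] = -3.3/23.65 ≈ -0.1395.
Arc elasticity E = %ΔQ/%Δp ≈ 0.1196/-0.1395 ≈ -0.857.
|E| < 1: demand is inelastic over this range.

-0.857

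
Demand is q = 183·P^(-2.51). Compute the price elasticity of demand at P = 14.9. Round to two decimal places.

For a Cobb–Douglas (constant-elasticity) form q = A·P^α·…, the elasticity with respect to P equals the exponent α at every point.
Here the exponent on P is -2.51, so the price elasticity of demand is -2.51.

-2.51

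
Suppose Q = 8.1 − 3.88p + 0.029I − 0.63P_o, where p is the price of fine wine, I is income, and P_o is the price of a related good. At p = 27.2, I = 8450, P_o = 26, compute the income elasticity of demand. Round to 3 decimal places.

1.867

First evaluate Q: 8.1 − 3.88(27.2) + 0.029(8450) − 0.63(26) = 8.1 − 105.536 + 245.05 − 16.38 = 131.234.
∂Q/∂I = +0.029, so E_I = 0.029·(8450/131.234) ≈ 1.867.
E_I > 1: normal good (luxury).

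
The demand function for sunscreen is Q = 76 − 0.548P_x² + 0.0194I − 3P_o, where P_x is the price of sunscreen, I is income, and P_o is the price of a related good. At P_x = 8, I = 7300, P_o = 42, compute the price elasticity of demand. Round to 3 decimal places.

-1.240

First evaluate Q: 76 − 0.548(8)² + 0.0194(7300) − 3(42) = 76 − 35.072 + 141.62 − 126 = 56.548.
∂Q/∂P_x = −2·0.548·P_x = -8.768, so E_p = -8.768·(8/56.548) ≈ -1.240.
|E_p| > 1: demand is elastic.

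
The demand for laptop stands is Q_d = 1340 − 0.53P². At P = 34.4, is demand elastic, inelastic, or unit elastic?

elastic

At P = 34.4, Q_d = 712.8192.
dQ_d/dP = −2·0.53·P = −36.464.
Point elasticity E = (dQ_d/dP)·(P/Q_d) = -36.464 × 34.4/712.8192 ≈ -1.760.
|E| ≈ 1.760 > 1, so demand is elastic.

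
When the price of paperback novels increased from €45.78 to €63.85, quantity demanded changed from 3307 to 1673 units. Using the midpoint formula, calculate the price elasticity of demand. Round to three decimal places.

%Δq = (1673 − 3307)/[(3307 + 1673)/2] = -1634/2490 ≈ -0.6562.
%Δp = (63.85 − 45.78)/[(45.78 + 63.85)/2] = 18.07/54.815 ≈ 0.3297.
Arc elasticity E = %Δq/%Δp ≈ -0.6562/0.3297 ≈ -1.991.
|E| > 1: demand is elastic over this range.

-1.991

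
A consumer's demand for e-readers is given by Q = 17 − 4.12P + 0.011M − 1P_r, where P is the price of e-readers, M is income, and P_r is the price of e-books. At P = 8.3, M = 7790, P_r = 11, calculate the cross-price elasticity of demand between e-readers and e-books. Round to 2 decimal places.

Evaluating quantity at (P, M, P_r) gives Q = 17 − 4.12(8.3) + 0.011(7790) − 1(11) = 17 − 34.196 + 85.69 − 11 = 57.494.
∂Q/∂P_r = −1, so E_xy = -1·(11/57.494) ≈ -0.19.
E_xy < 0: the goods are complements.

-0.19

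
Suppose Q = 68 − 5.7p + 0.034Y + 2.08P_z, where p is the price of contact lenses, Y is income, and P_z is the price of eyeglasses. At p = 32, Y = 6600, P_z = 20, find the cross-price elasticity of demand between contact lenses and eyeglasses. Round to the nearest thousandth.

0.274

Evaluating quantity at (p, Y, P_z) gives Q = 68 − 5.7(32) + 0.034(6600) + 2.08(20) = 68 − 182.4 + 224.4 + 41.6 = 151.6.
∂Q/∂P_z = +2.08, so E_xy = 2.08·(20/151.6) ≈ 0.274.
E_xy > 0: the goods are substitutes.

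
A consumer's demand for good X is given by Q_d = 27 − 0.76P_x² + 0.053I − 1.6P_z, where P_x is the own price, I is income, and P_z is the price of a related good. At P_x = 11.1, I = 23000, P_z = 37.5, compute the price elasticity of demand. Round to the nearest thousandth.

-0.171

Substituting, Q_d = 27 − 0.76(11.1)² + 0.053(23000) − 1.6(37.5) = 27 − 93.6396 + 1219 − 60 = 1092.3604.
∂Q_d/∂P_x = −2·0.76·P_x = -16.872, so E_p = -16.872·(11.1/1092.3604) ≈ -0.171.
|E_p| < 1: demand is inelastic.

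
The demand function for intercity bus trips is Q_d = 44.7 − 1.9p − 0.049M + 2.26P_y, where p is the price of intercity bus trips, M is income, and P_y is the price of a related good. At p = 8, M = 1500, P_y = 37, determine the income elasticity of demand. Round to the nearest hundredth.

-1.86

Evaluating quantity at (p, M, P_y) gives Q_d = 44.7 − 1.9(8) − 0.049(1500) + 2.26(37) = 44.7 − 15.2 − 73.5 + 83.62 = 39.62.
∂Q_d/∂M = −0.049, so E_I = -0.049·(1500/39.62) ≈ -1.86.
E_I < 0: inferior good.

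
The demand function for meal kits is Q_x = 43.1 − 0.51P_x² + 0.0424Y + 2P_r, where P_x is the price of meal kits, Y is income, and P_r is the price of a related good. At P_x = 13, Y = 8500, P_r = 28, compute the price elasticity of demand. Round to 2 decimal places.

Evaluating quantity at (P_x, Y, P_r) gives Q_x = 43.1 − 0.51(13)² + 0.0424(8500) + 2(28) = 43.1 − 86.19 + 360.4 + 56 = 373.31.
∂Q_x/∂P_x = −2·0.51·P_x = -13.26, so E_p = -13.26·(13/373.31) ≈ -0.46.
|E_p| < 1: demand is inelastic.

-0.46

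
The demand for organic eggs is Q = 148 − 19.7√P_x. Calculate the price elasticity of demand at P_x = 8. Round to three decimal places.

-0.302

At P_x = 8, Q = 92.28.
dQ/dP_x = −19.7/(2√P_x) = −19.7/(2·2.8284).
Point elasticity E = (dQ/dP_x)·(P_x/Q) = -3.4825 × 8/92.28 ≈ -0.302.
|E| < 1, so demand is inelastic at this price.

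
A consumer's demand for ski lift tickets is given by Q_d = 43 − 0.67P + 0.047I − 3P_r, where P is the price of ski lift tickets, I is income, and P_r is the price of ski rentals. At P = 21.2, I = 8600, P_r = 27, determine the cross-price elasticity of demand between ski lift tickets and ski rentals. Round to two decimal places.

-0.23

Q_d = 43 − 0.67(21.2) + 0.047(8600) − 3(27) = 43 − 14.204 + 404.2 − 81 = 351.996.
∂Q_d/∂P_r = −3, so E_xy = -3·(27/351.996) ≈ -0.23.
E_xy < 0: the goods are complements.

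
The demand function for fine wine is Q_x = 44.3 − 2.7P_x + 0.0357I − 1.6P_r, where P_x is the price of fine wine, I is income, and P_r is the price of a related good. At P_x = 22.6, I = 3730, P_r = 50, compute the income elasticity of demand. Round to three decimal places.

3.654

At the given point, Q_x = 44.3 − 2.7(22.6) + 0.0357(3730) − 1.6(50) = 44.3 − 61.02 + 133.161 − 80 = 36.441.
∂Q_x/∂I = +0.0357, so E_I = 0.0357·(3730/36.441) ≈ 3.654.
E_I > 1: normal good (luxury).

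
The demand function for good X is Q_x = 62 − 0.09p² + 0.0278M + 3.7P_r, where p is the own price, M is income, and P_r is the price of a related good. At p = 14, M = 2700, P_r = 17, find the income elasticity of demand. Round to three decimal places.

Substituting, Q_x = 62 − 0.09(14)² + 0.0278(2700) + 3.7(17) = 62 − 17.64 + 75.06 + 62.9 = 182.32.
∂Q_x/∂M = +0.0278, so E_I = 0.0278·(2700/182.32) ≈ 0.412.
E_I ∈ (0,1): normal good (necessity).

0.412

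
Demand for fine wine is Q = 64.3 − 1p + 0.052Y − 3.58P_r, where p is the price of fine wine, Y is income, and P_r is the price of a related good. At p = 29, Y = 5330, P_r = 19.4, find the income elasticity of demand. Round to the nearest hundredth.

1.14

At the given point, Q = 64.3 − 1(29) + 0.052(5330) − 3.58(19.4) = 64.3 − 29 + 277.16 − 69.452 = 243.008.
∂Q/∂Y = +0.052, so E_I = 0.052·(5330/243.008) ≈ 1.14.
E_I > 1: normal good (luxury).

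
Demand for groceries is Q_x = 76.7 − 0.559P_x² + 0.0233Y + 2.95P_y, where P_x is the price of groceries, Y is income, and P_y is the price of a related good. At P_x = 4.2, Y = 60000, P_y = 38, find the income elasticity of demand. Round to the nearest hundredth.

0.89

Evaluating quantity at (P_x, Y, P_y) gives Q_x = 76.7 − 0.559(4.2)² + 0.0233(60000) + 2.95(38) = 76.7 − 9.8608 + 1398 + 112.1 = 1576.9392.
∂Q_x/∂Y = +0.0233, so E_I = 0.0233·(60000/1576.9392) ≈ 0.89.
E_I ∈ (0,1): normal good (necessity).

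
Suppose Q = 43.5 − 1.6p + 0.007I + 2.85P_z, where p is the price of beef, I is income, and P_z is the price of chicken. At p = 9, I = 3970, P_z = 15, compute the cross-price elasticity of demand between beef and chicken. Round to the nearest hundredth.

0.43

Evaluating quantity at (p, I, P_z) gives Q = 43.5 − 1.6(9) + 0.007(3970) + 2.85(15) = 43.5 − 14.4 + 27.79 + 42.75 = 99.64.
∂Q/∂P_z = +2.85, so E_xy = 2.85·(15/99.64) ≈ 0.43.
E_xy > 0: the goods are substitutes.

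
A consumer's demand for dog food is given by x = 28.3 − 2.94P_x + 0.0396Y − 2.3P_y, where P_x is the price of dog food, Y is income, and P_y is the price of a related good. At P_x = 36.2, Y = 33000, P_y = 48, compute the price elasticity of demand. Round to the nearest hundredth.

Substituting, x = 28.3 − 2.94(36.2) + 0.0396(33000) − 2.3(48) = 28.3 − 106.428 + 1306.8 − 110.4 = 1118.272.
∂x/∂P_x = −2.94, so E_p = (−2.94)·(36.2/1118.272) ≈ -0.10.
|E_p| < 1: demand is inelastic.

-0.10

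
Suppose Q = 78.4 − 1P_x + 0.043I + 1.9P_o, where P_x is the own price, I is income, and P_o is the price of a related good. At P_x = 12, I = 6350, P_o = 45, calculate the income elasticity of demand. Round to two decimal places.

Substituting, Q = 78.4 − 1(12) + 0.043(6350) + 1.9(45) = 78.4 − 12 + 273.05 + 85.5 = 424.95.
∂Q/∂I = +0.043, so E_I = 0.043·(6350/424.95) ≈ 0.64.
E_I ∈ (0,1): normal good (necessity).

0.64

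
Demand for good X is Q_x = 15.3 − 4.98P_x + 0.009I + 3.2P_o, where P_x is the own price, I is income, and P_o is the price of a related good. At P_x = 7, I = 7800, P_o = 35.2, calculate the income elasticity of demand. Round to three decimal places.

Q_x = 15.3 − 4.98(7) + 0.009(7800) + 3.2(35.2) = 15.3 − 34.86 + 70.2 + 112.64 = 163.28.
∂Q_x/∂I = +0.009, so E_I = 0.009·(7800/163.28) ≈ 0.430.
E_I ∈ (0,1): normal good (necessity).

0.430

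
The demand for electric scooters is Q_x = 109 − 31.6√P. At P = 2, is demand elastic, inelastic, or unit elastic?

inelastic

At P = 2, Q_x = 64.3109.
dQ_x/dP = −31.6/(2√P) = −31.6/(2·1.4142).
Point elasticity E = (dQ_x/dP)·(P/Q_x) = -11.1723 × 2/64.3109 ≈ -0.347.
|E| ≈ 0.347 < 1, so demand is inelastic.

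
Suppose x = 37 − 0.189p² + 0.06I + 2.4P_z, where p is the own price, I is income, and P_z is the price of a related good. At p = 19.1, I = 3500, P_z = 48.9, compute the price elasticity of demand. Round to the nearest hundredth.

First evaluate x: 37 − 0.189(19.1)² + 0.06(3500) + 2.4(48.9) = 37 − 68.9491 + 210 + 117.36 = 295.4109.
∂x/∂p = −2·0.189·p = -7.2198, so E_p = -7.2198·(19.1/295.4109) ≈ -0.47.
|E_p| < 1: demand is inelastic.

-0.47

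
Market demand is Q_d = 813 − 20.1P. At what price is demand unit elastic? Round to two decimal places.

For linear demand Q_d = a − bP, E = −bP/(a − bP). |E| = 1 ⇒ bP = a − bP ⇒ P = a/(2b).
P = 813/(2·20.1) ≈ 20.22.

20.22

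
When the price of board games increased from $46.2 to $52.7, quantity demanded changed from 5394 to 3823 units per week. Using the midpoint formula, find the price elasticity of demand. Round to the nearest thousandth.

%Δq = (3823 − 5394)/[(5394 + 3823)/2] = -1571/4608.5 ≈ -0.3409.
%ΔP = (52.7 − 46.2)/[(46.2 + 52.7)/2] = 6.5/49.45 ≈ 0.1314.
Arc elasticity E = %Δq/%ΔP ≈ -0.3409/0.1314 ≈ -2.593.
|E| > 1: demand is elastic over this range.

-2.593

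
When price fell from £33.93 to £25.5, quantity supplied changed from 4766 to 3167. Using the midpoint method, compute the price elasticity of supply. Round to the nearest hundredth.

1.42

%Δq = (3167 − 4766)/[(4766 + 3167)/2] = -1599/3966.5 ≈ -0.4031.
%ΔP = (25.5 − 33.93)/[(33.93 + 25.5)/2] = -8.43/29.715 ≈ -0.2837.
Arc elasticity E = %Δq/%ΔP ≈ -0.4031/-0.2837 ≈ 1.42.
|E| > 1: supply is elastic over this range.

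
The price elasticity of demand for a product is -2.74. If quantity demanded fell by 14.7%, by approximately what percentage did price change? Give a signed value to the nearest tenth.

%ΔQ ≈ E × %ΔP ⇒ %ΔP = %ΔQ / E = (-14.7%)/(-2.74) ≈ 5.4%.

5.4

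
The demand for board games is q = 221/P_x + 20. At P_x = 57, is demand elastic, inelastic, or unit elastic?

At P_x = 57, q = 23.8772.
dq/dP_x = −221/P_x² = −0.068.
Point elasticity E = (dq/dP_x)·(P_x/q) = -0.068 × 57/23.8772 ≈ -0.162.
|E| ≈ 0.162 < 1, so demand is inelastic.

inelastic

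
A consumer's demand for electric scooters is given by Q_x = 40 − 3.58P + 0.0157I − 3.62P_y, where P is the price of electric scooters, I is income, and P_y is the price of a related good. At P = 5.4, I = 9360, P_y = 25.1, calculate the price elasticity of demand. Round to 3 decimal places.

-0.252

Evaluating quantity at (P, I, P_y) gives Q_x = 40 − 3.58(5.4) + 0.0157(9360) − 3.62(25.1) = 40 − 19.332 + 146.952 − 90.862 = 76.758.
∂Q_x/∂P = −3.58, so E_p = (−3.58)·(5.4/76.758) ≈ -0.252.
|E_p| < 1: demand is inelastic.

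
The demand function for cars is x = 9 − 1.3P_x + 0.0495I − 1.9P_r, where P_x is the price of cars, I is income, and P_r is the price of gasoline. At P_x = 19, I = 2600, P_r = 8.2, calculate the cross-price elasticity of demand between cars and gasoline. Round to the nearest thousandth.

-0.160

At the given point, x = 9 − 1.3(19) + 0.0495(2600) − 1.9(8.2) = 9 − 24.7 + 128.7 − 15.58 = 97.42.
∂x/∂P_r = −1.9, so E_xy = -1.9·(8.2/97.42) ≈ -0.160.
E_xy < 0: the goods are complements.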